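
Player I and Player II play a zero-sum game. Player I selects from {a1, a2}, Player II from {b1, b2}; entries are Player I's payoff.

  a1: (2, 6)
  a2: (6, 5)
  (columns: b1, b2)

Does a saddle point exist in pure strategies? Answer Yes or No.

Row minima: a1 → 2, a2 → 5; maximin = 5.
Column maxima: b1 → 6, b2 → 6; minimax = 6.
5 ≠ 6, so no pure-strategy equilibrium exists.

No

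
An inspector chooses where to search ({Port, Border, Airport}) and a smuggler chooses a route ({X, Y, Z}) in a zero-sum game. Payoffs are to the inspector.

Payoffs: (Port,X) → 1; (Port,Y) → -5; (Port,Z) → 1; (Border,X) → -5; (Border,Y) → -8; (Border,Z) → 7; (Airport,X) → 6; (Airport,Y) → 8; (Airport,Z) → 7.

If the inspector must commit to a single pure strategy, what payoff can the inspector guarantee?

Row minima: Port → -5, Border → -8, Airport → 6.
The best of these is 6.

6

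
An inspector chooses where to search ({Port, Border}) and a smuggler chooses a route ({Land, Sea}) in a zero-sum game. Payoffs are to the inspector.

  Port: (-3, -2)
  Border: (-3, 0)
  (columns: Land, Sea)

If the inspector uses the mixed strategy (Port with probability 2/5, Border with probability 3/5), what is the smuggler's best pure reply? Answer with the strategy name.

Land

If the smuggler plays Land, the inspector's expected payoff is (2/5)·(-3) + (3/5)·(-3) = -3.
If the smuggler plays Sea, the inspector's expected payoff is (2/5)·(-2) + (3/5)·0 = -4/5.
The smuggler minimizes the inspector's payoff; the smallest is -3, so the best response is Land.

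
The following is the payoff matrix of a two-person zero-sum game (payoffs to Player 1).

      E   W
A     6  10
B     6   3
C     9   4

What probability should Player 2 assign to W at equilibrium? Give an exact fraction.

1/3

Row minima: A → 6, B → 3, C → 4; maximin = 6.
Column maxima: E → 9, W → 10; minimax = 9.
6 ≠ 9, so there is no saddle point; optimal play is mixed.
B is strictly dominated by C, so Player 1 never plays it.
On the remaining 2×2 (A, C vs E, W):
Let Player 1 play A with probability p. Expected payoff against E: 6p + 9(1−p) = −3p + 9; against W: 10p + 4(1−p) = 6p + 4.
Setting these equal: −3p + 9 = 6p + 4 ⇒ −9p = -5 ⇒ p = 5/9, and the value is (-3)·(5/9) + 9 = 22/3.
For Player 2: with q = P(E), equating A's and C's payoffs gives −4q + 10 = 5q + 4 ⇒ q = 2/3.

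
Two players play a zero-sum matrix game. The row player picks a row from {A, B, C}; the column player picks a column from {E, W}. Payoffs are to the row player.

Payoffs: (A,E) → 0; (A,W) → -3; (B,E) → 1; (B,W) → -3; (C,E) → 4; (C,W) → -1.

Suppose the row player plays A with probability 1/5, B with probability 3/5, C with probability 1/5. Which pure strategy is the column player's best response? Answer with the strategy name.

If the column player plays E, the row player's expected payoff is (1/5)·0 + (3/5)·1 + (1/5)·4 = 7/5.
If the column player plays W, the row player's expected payoff is (1/5)·(-3) + (3/5)·(-3) + (1/5)·(-1) = -13/5.
The column player minimizes the row player's payoff; the smallest is -13/5, so the best response is W.

W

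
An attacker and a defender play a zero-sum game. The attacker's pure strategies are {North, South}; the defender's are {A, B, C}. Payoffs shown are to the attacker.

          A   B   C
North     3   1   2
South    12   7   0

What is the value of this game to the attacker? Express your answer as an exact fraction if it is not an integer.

7/4

Row minima: North → 1, South → 0; maximin = 1.
Column maxima: A → 12, B → 7, C → 2; minimax = 2.
1 ≠ 2, so there is no saddle point; optimal play is mixed.
A is strictly dominated by B (it gives the attacker strictly more in every row), so the defender never plays it.
On the remaining 2×2 (North, South vs B, C):
Let the attacker play North with probability p. Expected payoff against B: 1p + 7(1−p) = −6p + 7; against C: 2p + 0(1−p) = 2p.
Setting these equal: −6p + 7 = 2p ⇒ −8p = -7 ⇒ p = 7/8, and the value is (-6)·(7/8) + 7 = 7/4.
For the defender: with q = P(B), equating North's and South's payoffs gives −q + 2 = 7q ⇒ q = 1/4.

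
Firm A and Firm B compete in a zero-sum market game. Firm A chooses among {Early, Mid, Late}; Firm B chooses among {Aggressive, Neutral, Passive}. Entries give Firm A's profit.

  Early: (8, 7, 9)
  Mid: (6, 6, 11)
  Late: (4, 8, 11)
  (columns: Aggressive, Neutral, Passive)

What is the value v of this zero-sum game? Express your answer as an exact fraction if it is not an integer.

Row minima: Early → 7, Mid → 6, Late → 4; maximin = 7.
Column maxima: Aggressive → 8, Neutral → 8, Passive → 11; minimax = 8.
7 ≠ 8, so there is no saddle point; optimal play is mixed.
Passive is strictly dominated by Aggressive (it gives Firm A strictly more in every row), so Firm B never plays it.
With Passive eliminated, Mid is strictly dominated by Early (Early gives Firm A strictly more in every remaining column), so Firm A never plays it.
On the remaining 2×2 (Early, Late vs Aggressive, Neutral):
Let Firm A play Early with probability p. Expected payoff against Aggressive: 8p + 4(1−p) = 4p + 4; against Neutral: 7p + 8(1−p) = −p + 8.
Setting these equal: 4p + 4 = −p + 8 ⇒ 5p = 4 ⇒ p = 4/5, and the value is (4)·(4/5) + 4 = 36/5.
For Firm B: with q = P(Aggressive), equating Early's and Late's payoffs gives q + 7 = −4q + 8 ⇒ q = 1/5.

36/5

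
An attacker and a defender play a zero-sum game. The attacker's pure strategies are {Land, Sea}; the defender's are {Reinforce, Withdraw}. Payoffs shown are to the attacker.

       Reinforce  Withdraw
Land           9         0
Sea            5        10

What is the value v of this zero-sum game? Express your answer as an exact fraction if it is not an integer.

45/7

Row minima: Land → 0, Sea → 5; maximin = 5.
Column maxima: Reinforce → 9, Withdraw → 10; minimax = 9.
5 ≠ 9, so there is no saddle point; optimal play is mixed.
Let the attacker play Land with probability p. Expected payoff against Reinforce: 9p + 5(1−p) = 4p + 5; against Withdraw: 0p + 10(1−p) = −10p + 10.
Setting these equal: 4p + 5 = −10p + 10 ⇒ 14p = 5 ⇒ p = 5/14, and the value is (4)·(5/14) + 5 = 45/7.
For the defender: with q = P(Reinforce), equating Land's and Sea's payoffs gives 9q = −5q + 10 ⇒ q = 5/7.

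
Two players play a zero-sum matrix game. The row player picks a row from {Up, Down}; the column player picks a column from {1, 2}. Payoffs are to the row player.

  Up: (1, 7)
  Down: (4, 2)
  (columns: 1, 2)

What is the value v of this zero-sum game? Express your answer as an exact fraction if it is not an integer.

Row minima: Up → 1, Down → 2; maximin = 2.
Column maxima: 1 → 4, 2 → 7; minimax = 4.
2 ≠ 4, so there is no saddle point; optimal play is mixed.
Let the row player play Up with probability p. Expected payoff against 1: 1p + 4(1−p) = −3p + 4; against 2: 7p + 2(1−p) = 5p + 2.
Setting these equal: −3p + 4 = 5p + 2 ⇒ −8p = -2 ⇒ p = 1/4, and the value is (-3)·(1/4) + 4 = 13/4.
For the column player: with q = P(1), equating Up's and Down's payoffs gives −6q + 7 = 2q + 2 ⇒ q = 5/8.

13/4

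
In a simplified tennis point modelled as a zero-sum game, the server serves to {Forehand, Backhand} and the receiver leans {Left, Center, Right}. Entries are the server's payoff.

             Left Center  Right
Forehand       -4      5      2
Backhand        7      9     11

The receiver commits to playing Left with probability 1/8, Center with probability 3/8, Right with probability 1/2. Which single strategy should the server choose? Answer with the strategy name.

Expected payoff of Forehand: (1/8)·(-4) + (3/8)·5 + (1/2)·2 = 19/8.
Expected payoff of Backhand: (1/8)·7 + (3/8)·9 + (1/2)·11 = 39/4.
The largest is 39/4, so the server's best response is Backhand.

Backhand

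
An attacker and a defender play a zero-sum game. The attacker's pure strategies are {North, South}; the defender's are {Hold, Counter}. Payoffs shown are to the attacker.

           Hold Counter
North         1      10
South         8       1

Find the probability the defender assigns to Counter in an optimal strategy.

7/16

Row minima: North → 1, South → 1; maximin = 1.
Column maxima: Hold → 8, Counter → 10; minimax = 8.
1 ≠ 8, so there is no saddle point; optimal play is mixed.
Let the attacker play North with probability p. Expected payoff against Hold: 1p + 8(1−p) = −7p + 8; against Counter: 10p + 1(1−p) = 9p + 1.
Setting these equal: −7p + 8 = 9p + 1 ⇒ −16p = -7 ⇒ p = 7/16, and the value is (-7)·(7/16) + 8 = 79/16.
For the defender: with q = P(Hold), equating North's and South's payoffs gives −9q + 10 = 7q + 1 ⇒ q = 9/16.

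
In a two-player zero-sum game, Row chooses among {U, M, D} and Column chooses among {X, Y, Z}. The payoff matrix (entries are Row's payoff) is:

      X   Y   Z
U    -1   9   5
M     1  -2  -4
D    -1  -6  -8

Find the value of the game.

1/11

Row minima: U → -1, M → -4, D → -8; maximin = -1.
Column maxima: X → 1, Y → 9, Z → 5; minimax = 1.
-1 ≠ 1, so there is no saddle point; optimal play is mixed.
D is strictly dominated by M, so Row never plays it.
Y is strictly dominated by Z (it gives Row strictly more in every row), so Column never plays it.
On the remaining 2×2 (U, M vs X, Z):
Let Row play U with probability p. Expected payoff against X: (-1)p + 1(1−p) = −2p + 1; against Z: 5p + (-4)(1−p) = 9p − 4.
Setting these equal: −2p + 1 = 9p − 4 ⇒ −11p = -5 ⇒ p = 5/11, and the value is (-2)·(5/11) + 1 = 1/11.
For Column: with q = P(X), equating U's and M's payoffs gives −6q + 5 = 5q − 4 ⇒ q = 9/11.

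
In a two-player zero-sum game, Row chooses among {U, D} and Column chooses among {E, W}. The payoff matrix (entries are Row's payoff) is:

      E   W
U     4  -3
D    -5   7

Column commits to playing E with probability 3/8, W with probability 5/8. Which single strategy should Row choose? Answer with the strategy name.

D

Expected payoff of U: (3/8)·4 + (5/8)·(-3) = -3/8.
Expected payoff of D: (3/8)·(-5) + (5/8)·7 = 5/2.
The largest is 5/2, so Row's best response is D.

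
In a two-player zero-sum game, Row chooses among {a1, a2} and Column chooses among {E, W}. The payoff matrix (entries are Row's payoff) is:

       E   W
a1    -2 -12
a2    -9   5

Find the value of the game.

Row minima: a1 → -12, a2 → -9; maximin = -9.
Column maxima: E → -2, W → 5; minimax = -2.
-9 ≠ -2, so there is no saddle point; optimal play is mixed.
Let Row play a1 with probability p. Expected payoff against E: (-2)p + (-9)(1−p) = 7p − 9; against W: (-12)p + 5(1−p) = −17p + 5.
Setting these equal: 7p − 9 = −17p + 5 ⇒ 24p = 14 ⇒ p = 7/12, and the value is (7)·(7/12) − 9 = -59/12.
For Column: with q = P(E), equating a1's and a2's payoffs gives 10q − 12 = −14q + 5 ⇒ q = 17/24.

-59/12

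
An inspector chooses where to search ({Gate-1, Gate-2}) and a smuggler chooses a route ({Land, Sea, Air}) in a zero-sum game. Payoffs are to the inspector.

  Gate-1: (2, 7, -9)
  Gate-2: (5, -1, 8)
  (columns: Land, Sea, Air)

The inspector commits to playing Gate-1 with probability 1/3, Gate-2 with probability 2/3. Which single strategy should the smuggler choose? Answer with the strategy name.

Sea

If the smuggler plays Land, the inspector's expected payoff is (1/3)·2 + (2/3)·5 = 4.
If the smuggler plays Sea, the inspector's expected payoff is (1/3)·7 + (2/3)·(-1) = 5/3.
If the smuggler plays Air, the inspector's expected payoff is (1/3)·(-9) + (2/3)·8 = 7/3.
The smuggler minimizes the inspector's payoff; the smallest is 5/3, so the best response is Sea.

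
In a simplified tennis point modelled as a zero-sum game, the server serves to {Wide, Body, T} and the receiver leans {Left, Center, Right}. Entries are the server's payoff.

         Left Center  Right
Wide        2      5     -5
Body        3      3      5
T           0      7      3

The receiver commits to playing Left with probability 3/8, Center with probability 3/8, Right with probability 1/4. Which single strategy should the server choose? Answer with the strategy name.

Body

Expected payoff of Wide: (3/8)·2 + (3/8)·5 + (1/4)·(-5) = 11/8.
Expected payoff of Body: (3/8)·3 + (3/8)·3 + (1/4)·5 = 7/2.
Expected payoff of T: (3/8)·0 + (3/8)·7 + (1/4)·3 = 27/8.
The largest is 7/2, so the server's best response is Body.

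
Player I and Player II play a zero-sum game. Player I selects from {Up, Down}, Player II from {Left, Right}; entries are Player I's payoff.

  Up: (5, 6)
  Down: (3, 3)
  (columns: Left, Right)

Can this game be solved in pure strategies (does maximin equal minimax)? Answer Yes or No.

Row minima: Up → 5, Down → 3; maximin = 5.
Column maxima: Left → 5, Right → 6; minimax = 5.
maximin = minimax = 5, so a saddle point exists.

Yes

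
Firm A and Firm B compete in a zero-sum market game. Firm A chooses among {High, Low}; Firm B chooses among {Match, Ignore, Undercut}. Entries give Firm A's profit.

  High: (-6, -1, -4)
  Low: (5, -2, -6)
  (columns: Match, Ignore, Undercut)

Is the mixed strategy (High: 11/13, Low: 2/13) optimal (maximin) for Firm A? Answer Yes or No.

Against Match this mix gives (11/13)·(-6) + (2/13)·5 = -56/13.
Against Ignore this mix gives (11/13)·(-1) + (2/13)·(-2) = -15/13.
Against Undercut this mix gives (11/13)·(-4) + (2/13)·(-6) = -56/13.
All of Firm B's active replies (Match, Undercut) yield -56/13, and no column does worse for Firm A. The mix makes Firm B indifferent and guarantees -56/13, so it is optimal.

Yes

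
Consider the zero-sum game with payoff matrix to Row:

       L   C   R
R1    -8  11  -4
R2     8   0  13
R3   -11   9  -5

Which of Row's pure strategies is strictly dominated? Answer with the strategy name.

R3

R1 gives a strictly higher payoff than R3 against every column: -8 > -11, 11 > 9, -4 > -5.
So R3 is strictly dominated and Row never plays it.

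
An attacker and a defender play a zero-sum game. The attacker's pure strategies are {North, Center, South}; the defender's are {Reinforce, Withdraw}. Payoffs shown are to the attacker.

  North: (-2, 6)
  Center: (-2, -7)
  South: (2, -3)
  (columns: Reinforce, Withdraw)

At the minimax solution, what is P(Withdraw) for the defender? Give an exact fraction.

4/13

Row minima: North → -2, Center → -7, South → -3; maximin = -2.
Column maxima: Reinforce → 2, Withdraw → 6; minimax = 2.
-2 ≠ 2, so there is no saddle point; optimal play is mixed.
Center is strictly dominated by South, so the attacker never plays it.
On the remaining 2×2 (North, South vs Reinforce, Withdraw):
Let the attacker play North with probability p. Expected payoff against Reinforce: (-2)p + 2(1−p) = −4p + 2; against Withdraw: 6p + (-3)(1−p) = 9p − 3.
Setting these equal: −4p + 2 = 9p − 3 ⇒ −13p = -5 ⇒ p = 5/13, and the value is (-4)·(5/13) + 2 = 6/13.
For the defender: with q = P(Reinforce), equating North's and South's payoffs gives −8q + 6 = 5q − 3 ⇒ q = 9/13.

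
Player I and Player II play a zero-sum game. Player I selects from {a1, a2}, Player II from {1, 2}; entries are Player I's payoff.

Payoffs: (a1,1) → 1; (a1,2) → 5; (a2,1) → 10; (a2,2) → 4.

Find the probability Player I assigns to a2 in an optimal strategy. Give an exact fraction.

2/5

Row minima: a1 → 1, a2 → 4; maximin = 4.
Column maxima: 1 → 10, 2 → 5; minimax = 5.
4 ≠ 5, so there is no saddle point; optimal play is mixed.
Let Player I play a1 with probability p. Expected payoff against 1: 1p + 10(1−p) = −9p + 10; against 2: 5p + 4(1−p) = p + 4.
Setting these equal: −9p + 10 = p + 4 ⇒ −10p = -6 ⇒ p = 3/5, and the value is (-9)·(3/5) + 10 = 23/5.
For Player II: with q = P(1), equating a1's and a2's payoffs gives −4q + 5 = 6q + 4 ⇒ q = 1/10.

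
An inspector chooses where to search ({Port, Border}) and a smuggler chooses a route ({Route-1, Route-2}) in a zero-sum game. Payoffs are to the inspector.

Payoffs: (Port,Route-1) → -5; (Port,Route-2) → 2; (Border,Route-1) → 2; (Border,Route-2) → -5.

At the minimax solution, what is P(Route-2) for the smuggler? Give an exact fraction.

Row minima: Port → -5, Border → -5; maximin = -5.
Column maxima: Route-1 → 2, Route-2 → 2; minimax = 2.
-5 ≠ 2, so there is no saddle point; optimal play is mixed.
Let the inspector play Port with probability p. Expected payoff against Route-1: (-5)p + 2(1−p) = −7p + 2; against Route-2: 2p + (-5)(1−p) = 7p − 5.
Setting these equal: −7p + 2 = 7p − 5 ⇒ −14p = -7 ⇒ p = 1/2, and the value is (-7)·(1/2) + 2 = -3/2.
For the smuggler: with q = P(Route-1), equating Port's and Border's payoffs gives −7q + 2 = 7q − 5 ⇒ q = 1/2.

1/2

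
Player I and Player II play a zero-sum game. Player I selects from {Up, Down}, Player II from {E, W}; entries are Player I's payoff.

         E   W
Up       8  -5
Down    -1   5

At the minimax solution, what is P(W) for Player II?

Row minima: Up → -5, Down → -1; maximin = -1.
Column maxima: E → 8, W → 5; minimax = 5.
-1 ≠ 5, so there is no saddle point; optimal play is mixed.
Let Player I play Up with probability p. Expected payoff against E: 8p + (-1)(1−p) = 9p − 1; against W: (-5)p + 5(1−p) = −10p + 5.
Setting these equal: 9p − 1 = −10p + 5 ⇒ 19p = 6 ⇒ p = 6/19, and the value is (9)·(6/19) − 1 = 35/19.
For Player II: with q = P(E), equating Up's and Down's payoffs gives 13q − 5 = −6q + 5 ⇒ q = 10/19.

9/19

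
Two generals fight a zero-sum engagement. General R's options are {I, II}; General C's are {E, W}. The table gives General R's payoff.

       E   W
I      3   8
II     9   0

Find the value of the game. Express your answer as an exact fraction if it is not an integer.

Row minima: I → 3, II → 0; maximin = 3.
Column maxima: E → 9, W → 8; minimax = 8.
3 ≠ 8, so there is no saddle point; optimal play is mixed.
Let General R play I with probability p. Expected payoff against E: 3p + 9(1−p) = −6p + 9; against W: 8p + 0(1−p) = 8p.
Setting these equal: −6p + 9 = 8p ⇒ −14p = -9 ⇒ p = 9/14, and the value is (-6)·(9/14) + 9 = 36/7.
For General C: with q = P(E), equating I's and II's payoffs gives −5q + 8 = 9q ⇒ q = 4/7.

36/7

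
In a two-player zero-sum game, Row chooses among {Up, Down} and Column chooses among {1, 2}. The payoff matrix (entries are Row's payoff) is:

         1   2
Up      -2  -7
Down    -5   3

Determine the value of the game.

-41/13

Row minima: Up → -7, Down → -5; maximin = -5.
Column maxima: 1 → -2, 2 → 3; minimax = -2.
-5 ≠ -2, so there is no saddle point; optimal play is mixed.
Let Row play Up with probability p. Expected payoff against 1: (-2)p + (-5)(1−p) = 3p − 5; against 2: (-7)p + 3(1−p) = −10p + 3.
Setting these equal: 3p − 5 = −10p + 3 ⇒ 13p = 8 ⇒ p = 8/13, and the value is (3)·(8/13) − 5 = -41/13.
For Column: with q = P(1), equating Up's and Down's payoffs gives 5q − 7 = −8q + 3 ⇒ q = 10/13.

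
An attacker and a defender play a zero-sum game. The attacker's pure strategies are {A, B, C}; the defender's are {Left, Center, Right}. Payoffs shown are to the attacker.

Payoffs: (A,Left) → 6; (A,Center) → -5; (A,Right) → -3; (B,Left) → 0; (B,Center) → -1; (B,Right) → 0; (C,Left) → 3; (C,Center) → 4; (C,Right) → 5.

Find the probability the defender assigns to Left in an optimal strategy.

Row minima: A → -5, B → -1, C → 3; maximin = 3.
Column maxima: Left → 6, Center → 4, Right → 5; minimax = 4.
3 ≠ 4, so there is no saddle point; optimal play is mixed.
B is strictly dominated by C, so the attacker never plays it.
Right is strictly dominated by Center (it gives the attacker strictly more in every row), so the defender never plays it.
On the remaining 2×2 (A, C vs Left, Center):
Let the attacker play A with probability p. Expected payoff against Left: 6p + 3(1−p) = 3p + 3; against Center: (-5)p + 4(1−p) = −9p + 4.
Setting these equal: 3p + 3 = −9p + 4 ⇒ 12p = 1 ⇒ p = 1/12, and the value is (3)·(1/12) + 3 = 13/4.
For the defender: with q = P(Left), equating A's and C's payoffs gives 11q − 5 = −q + 4 ⇒ q = 3/4.

3/4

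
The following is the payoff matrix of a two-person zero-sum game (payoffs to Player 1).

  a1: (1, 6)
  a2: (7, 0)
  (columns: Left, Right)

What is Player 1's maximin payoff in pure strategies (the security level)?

Row minima: a1 → 1, a2 → 0.
The best of these is 1.

1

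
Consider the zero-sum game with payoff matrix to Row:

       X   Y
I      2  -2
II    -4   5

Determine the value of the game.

2/13

Row minima: I → -2, II → -4; maximin = -2.
Column maxima: X → 2, Y → 5; minimax = 2.
-2 ≠ 2, so there is no saddle point; optimal play is mixed.
Let Row play I with probability p. Expected payoff against X: 2p + (-4)(1−p) = 6p − 4; against Y: (-2)p + 5(1−p) = −7p + 5.
Setting these equal: 6p − 4 = −7p + 5 ⇒ 13p = 9 ⇒ p = 9/13, and the value is (6)·(9/13) − 4 = 2/13.
For Column: with q = P(X), equating I's and II's payoffs gives 4q − 2 = −9q + 5 ⇒ q = 7/13.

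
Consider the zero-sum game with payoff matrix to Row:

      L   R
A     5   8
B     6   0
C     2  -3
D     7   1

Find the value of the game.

Row minima: A → 5, B → 0, C → -3, D → 1; maximin = 5.
Column maxima: L → 7, R → 8; minimax = 7.
5 ≠ 7, so there is no saddle point; optimal play is mixed.
B is strictly dominated by D, so Row never plays it.
C is strictly dominated by A, so Row never plays it.
On the remaining 2×2 (A, D vs L, R):
Let Row play A with probability p. Expected payoff against L: 5p + 7(1−p) = −2p + 7; against R: 8p + 1(1−p) = 7p + 1.
Setting these equal: −2p + 7 = 7p + 1 ⇒ −9p = -6 ⇒ p = 2/3, and the value is (-2)·(2/3) + 7 = 17/3.
For Column: with q = P(L), equating A's and D's payoffs gives −3q + 8 = 6q + 1 ⇒ q = 7/9.

17/3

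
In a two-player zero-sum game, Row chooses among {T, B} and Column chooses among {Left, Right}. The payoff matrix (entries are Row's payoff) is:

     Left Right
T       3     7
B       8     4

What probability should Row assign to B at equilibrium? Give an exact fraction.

1/2

Row minima: T → 3, B → 4; maximin = 4.
Column maxima: Left → 8, Right → 7; minimax = 7.
4 ≠ 7, so there is no saddle point; optimal play is mixed.
Let Row play T with probability p. Expected payoff against Left: 3p + 8(1−p) = −5p + 8; against Right: 7p + 4(1−p) = 3p + 4.
Setting these equal: −5p + 8 = 3p + 4 ⇒ −8p = -4 ⇒ p = 1/2, and the value is (-5)·(1/2) + 8 = 11/2.
For Column: with q = P(Left), equating T's and B's payoffs gives −4q + 7 = 4q + 4 ⇒ q = 3/8.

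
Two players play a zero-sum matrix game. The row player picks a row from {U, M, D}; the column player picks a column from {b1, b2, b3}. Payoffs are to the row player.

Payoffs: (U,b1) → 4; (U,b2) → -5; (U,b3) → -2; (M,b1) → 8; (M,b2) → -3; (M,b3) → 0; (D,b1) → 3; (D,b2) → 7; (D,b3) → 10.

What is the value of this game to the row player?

13/3

Row minima: U → -5, M → -3, D → 3; maximin = 3.
Column maxima: b1 → 8, b2 → 7, b3 → 10; minimax = 7.
3 ≠ 7, so there is no saddle point; optimal play is mixed.
U is strictly dominated by M, so the row player never plays it.
b3 is strictly dominated by b2 (it gives the row player strictly more in every row), so the column player never plays it.
On the remaining 2×2 (M, D vs b1, b2):
Let the row player play M with probability p. Expected payoff against b1: 8p + 3(1−p) = 5p + 3; against b2: (-3)p + 7(1−p) = −10p + 7.
Setting these equal: 5p + 3 = −10p + 7 ⇒ 15p = 4 ⇒ p = 4/15, and the value is (5)·(4/15) + 3 = 13/3.
For the column player: with q = P(b1), equating M's and D's payoffs gives 11q − 3 = −4q + 7 ⇒ q = 2/3.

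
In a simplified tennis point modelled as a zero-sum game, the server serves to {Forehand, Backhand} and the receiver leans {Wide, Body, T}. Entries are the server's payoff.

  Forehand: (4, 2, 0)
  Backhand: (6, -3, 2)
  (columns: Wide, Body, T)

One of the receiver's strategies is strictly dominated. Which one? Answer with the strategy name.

Body holds the server's payoff strictly below Wide in every row: 2 < 4, -3 < 6.
So Wide is strictly dominated for the receiver.

Wide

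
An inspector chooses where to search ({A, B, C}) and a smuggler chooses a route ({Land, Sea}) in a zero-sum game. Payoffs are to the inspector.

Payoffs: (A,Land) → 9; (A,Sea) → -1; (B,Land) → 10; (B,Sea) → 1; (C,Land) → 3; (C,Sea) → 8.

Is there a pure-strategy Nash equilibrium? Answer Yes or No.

Row minima: A → -1, B → 1, C → 3; maximin = 3.
Column maxima: Land → 10, Sea → 8; minimax = 8.
3 ≠ 8, so no pure-strategy equilibrium exists.

No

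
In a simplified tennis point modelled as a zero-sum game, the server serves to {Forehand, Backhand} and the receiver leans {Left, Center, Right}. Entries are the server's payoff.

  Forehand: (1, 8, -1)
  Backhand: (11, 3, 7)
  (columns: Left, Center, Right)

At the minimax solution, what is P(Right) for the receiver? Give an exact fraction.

Row minima: Forehand → -1, Backhand → 3; maximin = 3.
Column maxima: Left → 11, Center → 8, Right → 7; minimax = 7.
3 ≠ 7, so there is no saddle point; optimal play is mixed.
Left is strictly dominated by Right (it gives the server strictly more in every row), so the receiver never plays it.
On the remaining 2×2 (Forehand, Backhand vs Center, Right):
Let the server play Forehand with probability p. Expected payoff against Center: 8p + 3(1−p) = 5p + 3; against Right: (-1)p + 7(1−p) = −8p + 7.
Setting these equal: 5p + 3 = −8p + 7 ⇒ 13p = 4 ⇒ p = 4/13, and the value is (5)·(4/13) + 3 = 59/13.
For the receiver: with q = P(Center), equating Forehand's and Backhand's payoffs gives 9q − 1 = −4q + 7 ⇒ q = 8/13.

5/13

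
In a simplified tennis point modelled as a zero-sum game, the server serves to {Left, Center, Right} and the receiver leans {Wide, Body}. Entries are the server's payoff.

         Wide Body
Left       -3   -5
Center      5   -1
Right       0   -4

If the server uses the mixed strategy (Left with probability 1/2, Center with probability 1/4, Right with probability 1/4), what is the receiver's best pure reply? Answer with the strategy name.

If the receiver plays Wide, the server's expected payoff is (1/2)·(-3) + (1/4)·5 + (1/4)·0 = -1/4.
If the receiver plays Body, the server's expected payoff is (1/2)·(-5) + (1/4)·(-1) + (1/4)·(-4) = -15/4.
The receiver minimizes the server's payoff; the smallest is -15/4, so the best response is Body.

Body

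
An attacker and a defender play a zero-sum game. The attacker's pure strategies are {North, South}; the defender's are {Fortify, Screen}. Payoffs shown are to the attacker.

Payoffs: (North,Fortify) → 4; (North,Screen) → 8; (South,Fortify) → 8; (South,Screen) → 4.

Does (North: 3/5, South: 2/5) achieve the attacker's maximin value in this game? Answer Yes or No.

No

Against Fortify this mix gives (3/5)·4 + (2/5)·8 = 28/5.
Against Screen this mix gives (3/5)·8 + (2/5)·4 = 32/5.
The defender will play Fortify, holding the attacker to 28/5. Shifting weight toward the row that does better against Fortify would raise this floor (the equalizing mix achieves 6 against both Fortify and Screen), so the proposed strategy is not optimal.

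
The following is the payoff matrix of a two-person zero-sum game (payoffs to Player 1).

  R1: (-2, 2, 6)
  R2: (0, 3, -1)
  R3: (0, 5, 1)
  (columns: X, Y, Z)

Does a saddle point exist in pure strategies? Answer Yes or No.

Row minima: R1 → -2, R2 → -1, R3 → 0; maximin = 0.
Column maxima: X → 0, Y → 5, Z → 6; minimax = 0.
maximin = minimax = 0, so a saddle point exists.

Yes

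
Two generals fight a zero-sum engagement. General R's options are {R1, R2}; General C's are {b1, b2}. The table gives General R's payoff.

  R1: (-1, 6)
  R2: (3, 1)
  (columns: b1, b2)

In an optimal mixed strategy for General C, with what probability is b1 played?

Row minima: R1 → -1, R2 → 1; maximin = 1.
Column maxima: b1 → 3, b2 → 6; minimax = 3.
1 ≠ 3, so there is no saddle point; optimal play is mixed.
Let General R play R1 with probability p. Expected payoff against b1: (-1)p + 3(1−p) = −4p + 3; against b2: 6p + 1(1−p) = 5p + 1.
Setting these equal: −4p + 3 = 5p + 1 ⇒ −9p = -2 ⇒ p = 2/9, and the value is (-4)·(2/9) + 3 = 19/9.
For General C: with q = P(b1), equating R1's and R2's payoffs gives −7q + 6 = 2q + 1 ⇒ q = 5/9.

5/9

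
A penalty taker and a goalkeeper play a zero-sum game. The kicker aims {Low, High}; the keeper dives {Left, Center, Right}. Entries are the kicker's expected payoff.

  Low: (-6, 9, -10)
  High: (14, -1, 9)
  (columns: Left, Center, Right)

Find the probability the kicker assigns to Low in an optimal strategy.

Row minima: Low → -10, High → -1; maximin = -1.
Column maxima: Left → 14, Center → 9, Right → 9; minimax = 9.
-1 ≠ 9, so there is no saddle point; optimal play is mixed.
Left is strictly dominated by Right (it gives the kicker strictly more in every row), so the keeper never plays it.
On the remaining 2×2 (Low, High vs Center, Right):
Let the kicker play Low with probability p. Expected payoff against Center: 9p + (-1)(1−p) = 10p − 1; against Right: (-10)p + 9(1−p) = −19p + 9.
Setting these equal: 10p − 1 = −19p + 9 ⇒ 29p = 10 ⇒ p = 10/29, and the value is (10)·(10/29) − 1 = 71/29.
For the keeper: with q = P(Center), equating Low's and High's payoffs gives 19q − 10 = −10q + 9 ⇒ q = 19/29.

10/29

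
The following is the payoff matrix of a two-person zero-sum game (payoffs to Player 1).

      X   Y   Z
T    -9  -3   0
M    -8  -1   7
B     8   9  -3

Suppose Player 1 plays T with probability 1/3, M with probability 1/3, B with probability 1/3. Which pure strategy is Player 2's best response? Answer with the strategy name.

X

If Player 2 plays X, Player 1's expected payoff is (1/3)·(-9) + (1/3)·(-8) + (1/3)·8 = -3.
If Player 2 plays Y, Player 1's expected payoff is (1/3)·(-3) + (1/3)·(-1) + (1/3)·9 = 5/3.
If Player 2 plays Z, Player 1's expected payoff is (1/3)·0 + (1/3)·7 + (1/3)·(-3) = 4/3.
Player 2 minimizes Player 1's payoff; the smallest is -3, so the best response is X.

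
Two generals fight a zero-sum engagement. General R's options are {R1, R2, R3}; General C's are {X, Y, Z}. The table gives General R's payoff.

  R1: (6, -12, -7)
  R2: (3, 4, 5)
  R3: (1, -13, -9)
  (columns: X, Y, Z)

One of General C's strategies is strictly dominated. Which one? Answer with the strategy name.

Y holds General R's payoff strictly below Z in every row: -12 < -7, 4 < 5, -13 < -9.
So Z is strictly dominated for General C.

Z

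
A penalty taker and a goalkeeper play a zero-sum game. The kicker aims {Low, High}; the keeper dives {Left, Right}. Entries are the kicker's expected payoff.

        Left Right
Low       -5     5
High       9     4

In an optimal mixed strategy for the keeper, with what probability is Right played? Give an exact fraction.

Row minima: Low → -5, High → 4; maximin = 4.
Column maxima: Left → 9, Right → 5; minimax = 5.
4 ≠ 5, so there is no saddle point; optimal play is mixed.
Let the kicker play Low with probability p. Expected payoff against Left: (-5)p + 9(1−p) = −14p + 9; against Right: 5p + 4(1−p) = p + 4.
Setting these equal: −14p + 9 = p + 4 ⇒ −15p = -5 ⇒ p = 1/3, and the value is (-14)·(1/3) + 9 = 13/3.
For the keeper: with q = P(Left), equating Low's and High's payoffs gives −10q + 5 = 5q + 4 ⇒ q = 1/15.

14/15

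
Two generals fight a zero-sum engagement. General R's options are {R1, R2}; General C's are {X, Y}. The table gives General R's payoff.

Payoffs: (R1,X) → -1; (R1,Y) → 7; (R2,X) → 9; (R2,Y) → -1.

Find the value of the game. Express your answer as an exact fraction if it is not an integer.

31/9

Row minima: R1 → -1, R2 → -1; maximin = -1.
Column maxima: X → 9, Y → 7; minimax = 7.
-1 ≠ 7, so there is no saddle point; optimal play is mixed.
Let General R play R1 with probability p. Expected payoff against X: (-1)p + 9(1−p) = −10p + 9; against Y: 7p + (-1)(1−p) = 8p − 1.
Setting these equal: −10p + 9 = 8p − 1 ⇒ −18p = -10 ⇒ p = 5/9, and the value is (-10)·(5/9) + 9 = 31/9.
For General C: with q = P(X), equating R1's and R2's payoffs gives −8q + 7 = 10q − 1 ⇒ q = 4/9.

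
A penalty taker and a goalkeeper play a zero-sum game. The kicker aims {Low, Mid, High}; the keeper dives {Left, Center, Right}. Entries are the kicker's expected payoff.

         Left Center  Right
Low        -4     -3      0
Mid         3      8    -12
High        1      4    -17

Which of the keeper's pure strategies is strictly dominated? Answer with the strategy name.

Left holds the kicker's payoff strictly below Center in every row: -4 < -3, 3 < 8, 1 < 4.
So Center is strictly dominated for the keeper.

Center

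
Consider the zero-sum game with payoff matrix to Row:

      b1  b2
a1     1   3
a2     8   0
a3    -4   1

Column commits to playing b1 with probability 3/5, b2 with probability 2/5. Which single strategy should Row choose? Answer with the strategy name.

Expected payoff of a1: (3/5)·1 + (2/5)·3 = 9/5.
Expected payoff of a2: (3/5)·8 + (2/5)·0 = 24/5.
Expected payoff of a3: (3/5)·(-4) + (2/5)·1 = -2.
The largest is 24/5, so Row's best response is a2.

a2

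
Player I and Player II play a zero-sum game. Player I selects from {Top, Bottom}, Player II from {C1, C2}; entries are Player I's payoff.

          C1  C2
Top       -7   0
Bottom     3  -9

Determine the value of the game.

-63/19

Row minima: Top → -7, Bottom → -9; maximin = -7.
Column maxima: C1 → 3, C2 → 0; minimax = 0.
-7 ≠ 0, so there is no saddle point; optimal play is mixed.
Let Player I play Top with probability p. Expected payoff against C1: (-7)p + 3(1−p) = −10p + 3; against C2: 0p + (-9)(1−p) = 9p − 9.
Setting these equal: −10p + 3 = 9p − 9 ⇒ −19p = -12 ⇒ p = 12/19, and the value is (-10)·(12/19) + 3 = -63/19.
For Player II: with q = P(C1), equating Top's and Bottom's payoffs gives −7q = 12q − 9 ⇒ q = 9/19.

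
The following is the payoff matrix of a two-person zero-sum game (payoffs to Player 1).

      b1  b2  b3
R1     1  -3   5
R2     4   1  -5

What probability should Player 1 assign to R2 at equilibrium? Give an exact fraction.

4/7

Row minima: R1 → -3, R2 → -5; maximin = -3.
Column maxima: b1 → 4, b2 → 1, b3 → 5; minimax = 1.
-3 ≠ 1, so there is no saddle point; optimal play is mixed.
b1 is strictly dominated by b2 (it gives Player 1 strictly more in every row), so Player 2 never plays it.
On the remaining 2×2 (R1, R2 vs b2, b3):
Let Player 1 play R1 with probability p. Expected payoff against b2: (-3)p + 1(1−p) = −4p + 1; against b3: 5p + (-5)(1−p) = 10p − 5.
Setting these equal: −4p + 1 = 10p − 5 ⇒ −14p = -6 ⇒ p = 3/7, and the value is (-4)·(3/7) + 1 = -5/7.
For Player 2: with q = P(b2), equating R1's and R2's payoffs gives −8q + 5 = 6q − 5 ⇒ q = 5/7.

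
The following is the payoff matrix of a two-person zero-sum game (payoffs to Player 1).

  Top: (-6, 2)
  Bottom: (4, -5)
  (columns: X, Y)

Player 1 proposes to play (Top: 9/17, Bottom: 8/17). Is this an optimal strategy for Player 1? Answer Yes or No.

Against X this mix gives (9/17)·(-6) + (8/17)·4 = -22/17.
Against Y this mix gives (9/17)·2 + (8/17)·(-5) = -22/17.
All of Player 2's active replies (X, Y) yield -22/17, and no column does worse for Player 1. The mix makes Player 2 indifferent and guarantees -22/17, so it is optimal.

Yes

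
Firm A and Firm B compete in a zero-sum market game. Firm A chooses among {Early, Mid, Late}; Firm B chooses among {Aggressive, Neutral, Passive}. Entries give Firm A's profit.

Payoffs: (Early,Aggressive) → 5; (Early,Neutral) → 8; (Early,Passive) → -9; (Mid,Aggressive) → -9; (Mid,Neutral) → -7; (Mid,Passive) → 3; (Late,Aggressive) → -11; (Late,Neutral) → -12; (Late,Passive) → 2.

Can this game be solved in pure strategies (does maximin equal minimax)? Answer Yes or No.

No

Row minima: Early → -9, Mid → -9, Late → -12; maximin = -9.
Column maxima: Aggressive → 5, Neutral → 8, Passive → 3; minimax = 3.
-9 ≠ 3, so no pure-strategy equilibrium exists.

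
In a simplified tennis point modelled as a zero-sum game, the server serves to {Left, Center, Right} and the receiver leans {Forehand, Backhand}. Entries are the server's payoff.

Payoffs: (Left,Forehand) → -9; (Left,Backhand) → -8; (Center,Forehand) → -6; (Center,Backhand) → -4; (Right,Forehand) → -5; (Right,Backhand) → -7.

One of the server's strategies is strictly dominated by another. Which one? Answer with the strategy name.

Center gives a strictly higher payoff than Left against every column: -6 > -9, -4 > -8.
So Left is strictly dominated and the server never plays it.

Left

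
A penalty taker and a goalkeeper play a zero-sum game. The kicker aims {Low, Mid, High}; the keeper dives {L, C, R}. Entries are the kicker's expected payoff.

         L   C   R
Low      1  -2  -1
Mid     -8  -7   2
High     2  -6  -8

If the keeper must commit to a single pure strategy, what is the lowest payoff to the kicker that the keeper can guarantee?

-2

Column maxima: L → 2, C → -2, R → 2.
The smallest of these is -2.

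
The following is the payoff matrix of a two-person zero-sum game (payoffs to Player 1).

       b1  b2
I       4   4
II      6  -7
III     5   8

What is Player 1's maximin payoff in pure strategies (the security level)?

5

Row minima: I → 4, II → -7, III → 5.
The best of these is 5.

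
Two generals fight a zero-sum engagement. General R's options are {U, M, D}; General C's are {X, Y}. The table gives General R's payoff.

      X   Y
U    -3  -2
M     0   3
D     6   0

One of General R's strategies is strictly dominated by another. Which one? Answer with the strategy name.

M gives a strictly higher payoff than U against every column: 0 > -3, 3 > -2.
So U is strictly dominated and General R never plays it.

U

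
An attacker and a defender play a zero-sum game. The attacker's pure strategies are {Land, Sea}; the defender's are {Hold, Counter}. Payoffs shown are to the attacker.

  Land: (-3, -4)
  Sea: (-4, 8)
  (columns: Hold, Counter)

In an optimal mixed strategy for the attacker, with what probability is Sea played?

1/13

Row minima: Land → -4, Sea → -4; maximin = -4.
Column maxima: Hold → -3, Counter → 8; minimax = -3.
-4 ≠ -3, so there is no saddle point; optimal play is mixed.
Let the attacker play Land with probability p. Expected payoff against Hold: (-3)p + (-4)(1−p) = p − 4; against Counter: (-4)p + 8(1−p) = −12p + 8.
Setting these equal: p − 4 = −12p + 8 ⇒ 13p = 12 ⇒ p = 12/13, and the value is (1)·(12/13) − 4 = -40/13.
For the defender: with q = P(Hold), equating Land's and Sea's payoffs gives q − 4 = −12q + 8 ⇒ q = 12/13.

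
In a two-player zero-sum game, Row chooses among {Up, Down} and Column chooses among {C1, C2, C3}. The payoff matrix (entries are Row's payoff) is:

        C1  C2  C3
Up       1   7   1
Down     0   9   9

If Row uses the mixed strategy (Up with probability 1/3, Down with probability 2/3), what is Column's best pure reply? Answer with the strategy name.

C1

If Column plays C1, Row's expected payoff is (1/3)·1 + (2/3)·0 = 1/3.
If Column plays C2, Row's expected payoff is (1/3)·7 + (2/3)·9 = 25/3.
If Column plays C3, Row's expected payoff is (1/3)·1 + (2/3)·9 = 19/3.
Column minimizes Row's payoff; the smallest is 1/3, so the best response is C1.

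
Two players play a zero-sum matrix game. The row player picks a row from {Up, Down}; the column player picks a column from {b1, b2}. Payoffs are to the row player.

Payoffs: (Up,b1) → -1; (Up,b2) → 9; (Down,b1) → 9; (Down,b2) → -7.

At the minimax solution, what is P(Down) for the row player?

5/13

Row minima: Up → -1, Down → -7; maximin = -1.
Column maxima: b1 → 9, b2 → 9; minimax = 9.
-1 ≠ 9, so there is no saddle point; optimal play is mixed.
Let the row player play Up with probability p. Expected payoff against b1: (-1)p + 9(1−p) = −10p + 9; against b2: 9p + (-7)(1−p) = 16p − 7.
Setting these equal: −10p + 9 = 16p − 7 ⇒ −26p = -16 ⇒ p = 8/13, and the value is (-10)·(8/13) + 9 = 37/13.
For the column player: with q = P(b1), equating Up's and Down's payoffs gives −10q + 9 = 16q − 7 ⇒ q = 8/13.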